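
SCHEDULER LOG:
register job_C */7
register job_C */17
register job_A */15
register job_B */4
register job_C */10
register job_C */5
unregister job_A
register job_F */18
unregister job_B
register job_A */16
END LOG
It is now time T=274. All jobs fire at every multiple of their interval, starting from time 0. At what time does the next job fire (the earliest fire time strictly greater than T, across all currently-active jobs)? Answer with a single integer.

Answer: 275

Derivation:
Op 1: register job_C */7 -> active={job_C:*/7}
Op 2: register job_C */17 -> active={job_C:*/17}
Op 3: register job_A */15 -> active={job_A:*/15, job_C:*/17}
Op 4: register job_B */4 -> active={job_A:*/15, job_B:*/4, job_C:*/17}
Op 5: register job_C */10 -> active={job_A:*/15, job_B:*/4, job_C:*/10}
Op 6: register job_C */5 -> active={job_A:*/15, job_B:*/4, job_C:*/5}
Op 7: unregister job_A -> active={job_B:*/4, job_C:*/5}
Op 8: register job_F */18 -> active={job_B:*/4, job_C:*/5, job_F:*/18}
Op 9: unregister job_B -> active={job_C:*/5, job_F:*/18}
Op 10: register job_A */16 -> active={job_A:*/16, job_C:*/5, job_F:*/18}
  job_A: interval 16, next fire after T=274 is 288
  job_C: interval 5, next fire after T=274 is 275
  job_F: interval 18, next fire after T=274 is 288
Earliest fire time = 275 (job job_C)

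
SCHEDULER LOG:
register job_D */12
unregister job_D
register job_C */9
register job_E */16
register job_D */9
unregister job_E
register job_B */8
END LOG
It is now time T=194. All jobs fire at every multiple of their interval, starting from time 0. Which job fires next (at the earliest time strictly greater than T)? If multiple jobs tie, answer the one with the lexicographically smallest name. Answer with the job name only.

Op 1: register job_D */12 -> active={job_D:*/12}
Op 2: unregister job_D -> active={}
Op 3: register job_C */9 -> active={job_C:*/9}
Op 4: register job_E */16 -> active={job_C:*/9, job_E:*/16}
Op 5: register job_D */9 -> active={job_C:*/9, job_D:*/9, job_E:*/16}
Op 6: unregister job_E -> active={job_C:*/9, job_D:*/9}
Op 7: register job_B */8 -> active={job_B:*/8, job_C:*/9, job_D:*/9}
  job_B: interval 8, next fire after T=194 is 200
  job_C: interval 9, next fire after T=194 is 198
  job_D: interval 9, next fire after T=194 is 198
Earliest = 198, winner (lex tiebreak) = job_C

Answer: job_C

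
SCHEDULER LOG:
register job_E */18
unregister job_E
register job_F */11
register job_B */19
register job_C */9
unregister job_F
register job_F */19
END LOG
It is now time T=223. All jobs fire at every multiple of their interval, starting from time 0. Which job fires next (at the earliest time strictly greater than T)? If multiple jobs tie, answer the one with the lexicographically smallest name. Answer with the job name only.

Answer: job_C

Derivation:
Op 1: register job_E */18 -> active={job_E:*/18}
Op 2: unregister job_E -> active={}
Op 3: register job_F */11 -> active={job_F:*/11}
Op 4: register job_B */19 -> active={job_B:*/19, job_F:*/11}
Op 5: register job_C */9 -> active={job_B:*/19, job_C:*/9, job_F:*/11}
Op 6: unregister job_F -> active={job_B:*/19, job_C:*/9}
Op 7: register job_F */19 -> active={job_B:*/19, job_C:*/9, job_F:*/19}
  job_B: interval 19, next fire after T=223 is 228
  job_C: interval 9, next fire after T=223 is 225
  job_F: interval 19, next fire after T=223 is 228
Earliest = 225, winner (lex tiebreak) = job_C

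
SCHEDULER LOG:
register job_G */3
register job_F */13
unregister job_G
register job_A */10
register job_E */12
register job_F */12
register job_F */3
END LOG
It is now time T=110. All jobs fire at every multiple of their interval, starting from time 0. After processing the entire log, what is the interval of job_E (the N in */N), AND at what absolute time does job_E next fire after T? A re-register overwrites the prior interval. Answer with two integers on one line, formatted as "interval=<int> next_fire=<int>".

Op 1: register job_G */3 -> active={job_G:*/3}
Op 2: register job_F */13 -> active={job_F:*/13, job_G:*/3}
Op 3: unregister job_G -> active={job_F:*/13}
Op 4: register job_A */10 -> active={job_A:*/10, job_F:*/13}
Op 5: register job_E */12 -> active={job_A:*/10, job_E:*/12, job_F:*/13}
Op 6: register job_F */12 -> active={job_A:*/10, job_E:*/12, job_F:*/12}
Op 7: register job_F */3 -> active={job_A:*/10, job_E:*/12, job_F:*/3}
Final interval of job_E = 12
Next fire of job_E after T=110: (110//12+1)*12 = 120

Answer: interval=12 next_fire=120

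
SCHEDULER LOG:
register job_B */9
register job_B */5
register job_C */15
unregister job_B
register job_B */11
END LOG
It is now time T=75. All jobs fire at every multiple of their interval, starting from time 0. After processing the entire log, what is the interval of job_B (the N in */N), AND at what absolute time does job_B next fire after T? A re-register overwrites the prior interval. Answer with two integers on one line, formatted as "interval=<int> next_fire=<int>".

Op 1: register job_B */9 -> active={job_B:*/9}
Op 2: register job_B */5 -> active={job_B:*/5}
Op 3: register job_C */15 -> active={job_B:*/5, job_C:*/15}
Op 4: unregister job_B -> active={job_C:*/15}
Op 5: register job_B */11 -> active={job_B:*/11, job_C:*/15}
Final interval of job_B = 11
Next fire of job_B after T=75: (75//11+1)*11 = 77

Answer: interval=11 next_fire=77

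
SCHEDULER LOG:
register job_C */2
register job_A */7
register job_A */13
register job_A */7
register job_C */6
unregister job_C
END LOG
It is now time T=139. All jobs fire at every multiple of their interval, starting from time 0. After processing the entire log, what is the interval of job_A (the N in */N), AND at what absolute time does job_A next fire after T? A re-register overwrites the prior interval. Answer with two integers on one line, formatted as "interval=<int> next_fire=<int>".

Op 1: register job_C */2 -> active={job_C:*/2}
Op 2: register job_A */7 -> active={job_A:*/7, job_C:*/2}
Op 3: register job_A */13 -> active={job_A:*/13, job_C:*/2}
Op 4: register job_A */7 -> active={job_A:*/7, job_C:*/2}
Op 5: register job_C */6 -> active={job_A:*/7, job_C:*/6}
Op 6: unregister job_C -> active={job_A:*/7}
Final interval of job_A = 7
Next fire of job_A after T=139: (139//7+1)*7 = 140

Answer: interval=7 next_fire=140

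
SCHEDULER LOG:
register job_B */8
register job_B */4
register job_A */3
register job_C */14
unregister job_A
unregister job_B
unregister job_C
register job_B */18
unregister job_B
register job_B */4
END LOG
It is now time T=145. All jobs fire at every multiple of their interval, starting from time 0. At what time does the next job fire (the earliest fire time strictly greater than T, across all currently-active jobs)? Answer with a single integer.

Op 1: register job_B */8 -> active={job_B:*/8}
Op 2: register job_B */4 -> active={job_B:*/4}
Op 3: register job_A */3 -> active={job_A:*/3, job_B:*/4}
Op 4: register job_C */14 -> active={job_A:*/3, job_B:*/4, job_C:*/14}
Op 5: unregister job_A -> active={job_B:*/4, job_C:*/14}
Op 6: unregister job_B -> active={job_C:*/14}
Op 7: unregister job_C -> active={}
Op 8: register job_B */18 -> active={job_B:*/18}
Op 9: unregister job_B -> active={}
Op 10: register job_B */4 -> active={job_B:*/4}
  job_B: interval 4, next fire after T=145 is 148
Earliest fire time = 148 (job job_B)

Answer: 148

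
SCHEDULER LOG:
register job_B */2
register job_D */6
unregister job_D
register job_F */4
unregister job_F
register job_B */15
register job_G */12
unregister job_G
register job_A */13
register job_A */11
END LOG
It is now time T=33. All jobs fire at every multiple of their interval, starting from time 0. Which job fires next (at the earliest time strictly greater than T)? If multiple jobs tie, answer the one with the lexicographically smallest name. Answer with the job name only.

Answer: job_A

Derivation:
Op 1: register job_B */2 -> active={job_B:*/2}
Op 2: register job_D */6 -> active={job_B:*/2, job_D:*/6}
Op 3: unregister job_D -> active={job_B:*/2}
Op 4: register job_F */4 -> active={job_B:*/2, job_F:*/4}
Op 5: unregister job_F -> active={job_B:*/2}
Op 6: register job_B */15 -> active={job_B:*/15}
Op 7: register job_G */12 -> active={job_B:*/15, job_G:*/12}
Op 8: unregister job_G -> active={job_B:*/15}
Op 9: register job_A */13 -> active={job_A:*/13, job_B:*/15}
Op 10: register job_A */11 -> active={job_A:*/11, job_B:*/15}
  job_A: interval 11, next fire after T=33 is 44
  job_B: interval 15, next fire after T=33 is 45
Earliest = 44, winner (lex tiebreak) = job_A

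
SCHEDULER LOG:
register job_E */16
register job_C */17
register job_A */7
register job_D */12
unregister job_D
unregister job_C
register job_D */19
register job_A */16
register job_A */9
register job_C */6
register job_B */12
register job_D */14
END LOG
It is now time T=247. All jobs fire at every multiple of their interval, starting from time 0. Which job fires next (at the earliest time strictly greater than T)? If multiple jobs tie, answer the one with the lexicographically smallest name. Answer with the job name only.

Op 1: register job_E */16 -> active={job_E:*/16}
Op 2: register job_C */17 -> active={job_C:*/17, job_E:*/16}
Op 3: register job_A */7 -> active={job_A:*/7, job_C:*/17, job_E:*/16}
Op 4: register job_D */12 -> active={job_A:*/7, job_C:*/17, job_D:*/12, job_E:*/16}
Op 5: unregister job_D -> active={job_A:*/7, job_C:*/17, job_E:*/16}
Op 6: unregister job_C -> active={job_A:*/7, job_E:*/16}
Op 7: register job_D */19 -> active={job_A:*/7, job_D:*/19, job_E:*/16}
Op 8: register job_A */16 -> active={job_A:*/16, job_D:*/19, job_E:*/16}
Op 9: register job_A */9 -> active={job_A:*/9, job_D:*/19, job_E:*/16}
Op 10: register job_C */6 -> active={job_A:*/9, job_C:*/6, job_D:*/19, job_E:*/16}
Op 11: register job_B */12 -> active={job_A:*/9, job_B:*/12, job_C:*/6, job_D:*/19, job_E:*/16}
Op 12: register job_D */14 -> active={job_A:*/9, job_B:*/12, job_C:*/6, job_D:*/14, job_E:*/16}
  job_A: interval 9, next fire after T=247 is 252
  job_B: interval 12, next fire after T=247 is 252
  job_C: interval 6, next fire after T=247 is 252
  job_D: interval 14, next fire after T=247 is 252
  job_E: interval 16, next fire after T=247 is 256
Earliest = 252, winner (lex tiebreak) = job_A

Answer: job_A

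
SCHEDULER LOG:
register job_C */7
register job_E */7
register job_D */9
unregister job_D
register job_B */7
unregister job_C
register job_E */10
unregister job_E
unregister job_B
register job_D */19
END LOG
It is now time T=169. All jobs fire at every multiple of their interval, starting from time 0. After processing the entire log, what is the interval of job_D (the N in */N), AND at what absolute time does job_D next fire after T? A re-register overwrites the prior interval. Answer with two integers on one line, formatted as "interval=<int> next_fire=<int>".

Answer: interval=19 next_fire=171

Derivation:
Op 1: register job_C */7 -> active={job_C:*/7}
Op 2: register job_E */7 -> active={job_C:*/7, job_E:*/7}
Op 3: register job_D */9 -> active={job_C:*/7, job_D:*/9, job_E:*/7}
Op 4: unregister job_D -> active={job_C:*/7, job_E:*/7}
Op 5: register job_B */7 -> active={job_B:*/7, job_C:*/7, job_E:*/7}
Op 6: unregister job_C -> active={job_B:*/7, job_E:*/7}
Op 7: register job_E */10 -> active={job_B:*/7, job_E:*/10}
Op 8: unregister job_E -> active={job_B:*/7}
Op 9: unregister job_B -> active={}
Op 10: register job_D */19 -> active={job_D:*/19}
Final interval of job_D = 19
Next fire of job_D after T=169: (169//19+1)*19 = 171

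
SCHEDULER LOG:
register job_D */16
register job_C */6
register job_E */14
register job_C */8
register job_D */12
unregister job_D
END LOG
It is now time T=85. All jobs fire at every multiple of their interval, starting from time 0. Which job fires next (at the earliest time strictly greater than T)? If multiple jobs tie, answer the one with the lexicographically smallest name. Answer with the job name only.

Answer: job_C

Derivation:
Op 1: register job_D */16 -> active={job_D:*/16}
Op 2: register job_C */6 -> active={job_C:*/6, job_D:*/16}
Op 3: register job_E */14 -> active={job_C:*/6, job_D:*/16, job_E:*/14}
Op 4: register job_C */8 -> active={job_C:*/8, job_D:*/16, job_E:*/14}
Op 5: register job_D */12 -> active={job_C:*/8, job_D:*/12, job_E:*/14}
Op 6: unregister job_D -> active={job_C:*/8, job_E:*/14}
  job_C: interval 8, next fire after T=85 is 88
  job_E: interval 14, next fire after T=85 is 98
Earliest = 88, winner (lex tiebreak) = job_C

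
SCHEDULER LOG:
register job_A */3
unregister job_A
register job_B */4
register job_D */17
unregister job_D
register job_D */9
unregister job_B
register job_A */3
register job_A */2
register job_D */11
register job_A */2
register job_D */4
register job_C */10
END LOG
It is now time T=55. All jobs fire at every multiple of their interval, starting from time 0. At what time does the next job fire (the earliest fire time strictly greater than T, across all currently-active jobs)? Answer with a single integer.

Answer: 56

Derivation:
Op 1: register job_A */3 -> active={job_A:*/3}
Op 2: unregister job_A -> active={}
Op 3: register job_B */4 -> active={job_B:*/4}
Op 4: register job_D */17 -> active={job_B:*/4, job_D:*/17}
Op 5: unregister job_D -> active={job_B:*/4}
Op 6: register job_D */9 -> active={job_B:*/4, job_D:*/9}
Op 7: unregister job_B -> active={job_D:*/9}
Op 8: register job_A */3 -> active={job_A:*/3, job_D:*/9}
Op 9: register job_A */2 -> active={job_A:*/2, job_D:*/9}
Op 10: register job_D */11 -> active={job_A:*/2, job_D:*/11}
Op 11: register job_A */2 -> active={job_A:*/2, job_D:*/11}
Op 12: register job_D */4 -> active={job_A:*/2, job_D:*/4}
Op 13: register job_C */10 -> active={job_A:*/2, job_C:*/10, job_D:*/4}
  job_A: interval 2, next fire after T=55 is 56
  job_C: interval 10, next fire after T=55 is 60
  job_D: interval 4, next fire after T=55 is 56
Earliest fire time = 56 (job job_A)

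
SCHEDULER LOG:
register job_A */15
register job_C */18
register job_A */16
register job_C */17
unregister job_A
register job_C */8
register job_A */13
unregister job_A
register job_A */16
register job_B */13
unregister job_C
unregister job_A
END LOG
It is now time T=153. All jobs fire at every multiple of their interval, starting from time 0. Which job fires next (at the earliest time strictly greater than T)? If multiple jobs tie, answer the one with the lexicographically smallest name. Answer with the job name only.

Answer: job_B

Derivation:
Op 1: register job_A */15 -> active={job_A:*/15}
Op 2: register job_C */18 -> active={job_A:*/15, job_C:*/18}
Op 3: register job_A */16 -> active={job_A:*/16, job_C:*/18}
Op 4: register job_C */17 -> active={job_A:*/16, job_C:*/17}
Op 5: unregister job_A -> active={job_C:*/17}
Op 6: register job_C */8 -> active={job_C:*/8}
Op 7: register job_A */13 -> active={job_A:*/13, job_C:*/8}
Op 8: unregister job_A -> active={job_C:*/8}
Op 9: register job_A */16 -> active={job_A:*/16, job_C:*/8}
Op 10: register job_B */13 -> active={job_A:*/16, job_B:*/13, job_C:*/8}
Op 11: unregister job_C -> active={job_A:*/16, job_B:*/13}
Op 12: unregister job_A -> active={job_B:*/13}
  job_B: interval 13, next fire after T=153 is 156
Earliest = 156, winner (lex tiebreak) = job_B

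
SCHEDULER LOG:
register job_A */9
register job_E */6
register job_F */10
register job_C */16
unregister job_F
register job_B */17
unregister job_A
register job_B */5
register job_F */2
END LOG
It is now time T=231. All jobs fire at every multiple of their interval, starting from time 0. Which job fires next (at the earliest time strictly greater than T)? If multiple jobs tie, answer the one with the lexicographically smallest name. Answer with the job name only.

Op 1: register job_A */9 -> active={job_A:*/9}
Op 2: register job_E */6 -> active={job_A:*/9, job_E:*/6}
Op 3: register job_F */10 -> active={job_A:*/9, job_E:*/6, job_F:*/10}
Op 4: register job_C */16 -> active={job_A:*/9, job_C:*/16, job_E:*/6, job_F:*/10}
Op 5: unregister job_F -> active={job_A:*/9, job_C:*/16, job_E:*/6}
Op 6: register job_B */17 -> active={job_A:*/9, job_B:*/17, job_C:*/16, job_E:*/6}
Op 7: unregister job_A -> active={job_B:*/17, job_C:*/16, job_E:*/6}
Op 8: register job_B */5 -> active={job_B:*/5, job_C:*/16, job_E:*/6}
Op 9: register job_F */2 -> active={job_B:*/5, job_C:*/16, job_E:*/6, job_F:*/2}
  job_B: interval 5, next fire after T=231 is 235
  job_C: interval 16, next fire after T=231 is 240
  job_E: interval 6, next fire after T=231 is 234
  job_F: interval 2, next fire after T=231 is 232
Earliest = 232, winner (lex tiebreak) = job_F

Answer: job_F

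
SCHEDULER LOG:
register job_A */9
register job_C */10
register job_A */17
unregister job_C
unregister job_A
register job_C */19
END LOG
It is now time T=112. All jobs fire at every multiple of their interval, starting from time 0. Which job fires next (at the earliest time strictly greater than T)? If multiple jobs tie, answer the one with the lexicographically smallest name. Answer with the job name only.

Answer: job_C

Derivation:
Op 1: register job_A */9 -> active={job_A:*/9}
Op 2: register job_C */10 -> active={job_A:*/9, job_C:*/10}
Op 3: register job_A */17 -> active={job_A:*/17, job_C:*/10}
Op 4: unregister job_C -> active={job_A:*/17}
Op 5: unregister job_A -> active={}
Op 6: register job_C */19 -> active={job_C:*/19}
  job_C: interval 19, next fire after T=112 is 114
Earliest = 114, winner (lex tiebreak) = job_C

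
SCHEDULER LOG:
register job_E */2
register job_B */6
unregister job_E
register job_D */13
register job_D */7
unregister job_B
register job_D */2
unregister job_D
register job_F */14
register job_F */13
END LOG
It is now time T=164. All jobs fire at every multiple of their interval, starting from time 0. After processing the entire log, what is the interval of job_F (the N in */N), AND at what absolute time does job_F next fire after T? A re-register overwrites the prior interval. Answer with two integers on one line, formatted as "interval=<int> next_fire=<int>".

Op 1: register job_E */2 -> active={job_E:*/2}
Op 2: register job_B */6 -> active={job_B:*/6, job_E:*/2}
Op 3: unregister job_E -> active={job_B:*/6}
Op 4: register job_D */13 -> active={job_B:*/6, job_D:*/13}
Op 5: register job_D */7 -> active={job_B:*/6, job_D:*/7}
Op 6: unregister job_B -> active={job_D:*/7}
Op 7: register job_D */2 -> active={job_D:*/2}
Op 8: unregister job_D -> active={}
Op 9: register job_F */14 -> active={job_F:*/14}
Op 10: register job_F */13 -> active={job_F:*/13}
Final interval of job_F = 13
Next fire of job_F after T=164: (164//13+1)*13 = 169

Answer: interval=13 next_fire=169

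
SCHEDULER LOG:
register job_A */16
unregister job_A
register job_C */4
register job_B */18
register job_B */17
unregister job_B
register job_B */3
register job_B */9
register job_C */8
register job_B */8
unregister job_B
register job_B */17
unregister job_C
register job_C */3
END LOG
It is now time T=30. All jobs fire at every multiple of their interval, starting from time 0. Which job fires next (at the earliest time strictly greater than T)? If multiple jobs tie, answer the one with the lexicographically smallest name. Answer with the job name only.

Op 1: register job_A */16 -> active={job_A:*/16}
Op 2: unregister job_A -> active={}
Op 3: register job_C */4 -> active={job_C:*/4}
Op 4: register job_B */18 -> active={job_B:*/18, job_C:*/4}
Op 5: register job_B */17 -> active={job_B:*/17, job_C:*/4}
Op 6: unregister job_B -> active={job_C:*/4}
Op 7: register job_B */3 -> active={job_B:*/3, job_C:*/4}
Op 8: register job_B */9 -> active={job_B:*/9, job_C:*/4}
Op 9: register job_C */8 -> active={job_B:*/9, job_C:*/8}
Op 10: register job_B */8 -> active={job_B:*/8, job_C:*/8}
Op 11: unregister job_B -> active={job_C:*/8}
Op 12: register job_B */17 -> active={job_B:*/17, job_C:*/8}
Op 13: unregister job_C -> active={job_B:*/17}
Op 14: register job_C */3 -> active={job_B:*/17, job_C:*/3}
  job_B: interval 17, next fire after T=30 is 34
  job_C: interval 3, next fire after T=30 is 33
Earliest = 33, winner (lex tiebreak) = job_C

Answer: job_C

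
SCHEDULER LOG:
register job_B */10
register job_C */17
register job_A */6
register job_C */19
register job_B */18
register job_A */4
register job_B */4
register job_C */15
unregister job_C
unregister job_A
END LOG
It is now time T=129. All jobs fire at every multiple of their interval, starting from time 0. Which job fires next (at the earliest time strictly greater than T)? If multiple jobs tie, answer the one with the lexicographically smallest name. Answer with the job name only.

Answer: job_B

Derivation:
Op 1: register job_B */10 -> active={job_B:*/10}
Op 2: register job_C */17 -> active={job_B:*/10, job_C:*/17}
Op 3: register job_A */6 -> active={job_A:*/6, job_B:*/10, job_C:*/17}
Op 4: register job_C */19 -> active={job_A:*/6, job_B:*/10, job_C:*/19}
Op 5: register job_B */18 -> active={job_A:*/6, job_B:*/18, job_C:*/19}
Op 6: register job_A */4 -> active={job_A:*/4, job_B:*/18, job_C:*/19}
Op 7: register job_B */4 -> active={job_A:*/4, job_B:*/4, job_C:*/19}
Op 8: register job_C */15 -> active={job_A:*/4, job_B:*/4, job_C:*/15}
Op 9: unregister job_C -> active={job_A:*/4, job_B:*/4}
Op 10: unregister job_A -> active={job_B:*/4}
  job_B: interval 4, next fire after T=129 is 132
Earliest = 132, winner (lex tiebreak) = job_B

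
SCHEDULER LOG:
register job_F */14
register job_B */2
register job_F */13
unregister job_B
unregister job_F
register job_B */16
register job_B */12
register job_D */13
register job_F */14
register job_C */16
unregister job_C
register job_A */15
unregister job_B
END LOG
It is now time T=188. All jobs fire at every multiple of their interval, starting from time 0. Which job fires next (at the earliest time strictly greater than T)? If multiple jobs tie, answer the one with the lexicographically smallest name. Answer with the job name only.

Answer: job_A

Derivation:
Op 1: register job_F */14 -> active={job_F:*/14}
Op 2: register job_B */2 -> active={job_B:*/2, job_F:*/14}
Op 3: register job_F */13 -> active={job_B:*/2, job_F:*/13}
Op 4: unregister job_B -> active={job_F:*/13}
Op 5: unregister job_F -> active={}
Op 6: register job_B */16 -> active={job_B:*/16}
Op 7: register job_B */12 -> active={job_B:*/12}
Op 8: register job_D */13 -> active={job_B:*/12, job_D:*/13}
Op 9: register job_F */14 -> active={job_B:*/12, job_D:*/13, job_F:*/14}
Op 10: register job_C */16 -> active={job_B:*/12, job_C:*/16, job_D:*/13, job_F:*/14}
Op 11: unregister job_C -> active={job_B:*/12, job_D:*/13, job_F:*/14}
Op 12: register job_A */15 -> active={job_A:*/15, job_B:*/12, job_D:*/13, job_F:*/14}
Op 13: unregister job_B -> active={job_A:*/15, job_D:*/13, job_F:*/14}
  job_A: interval 15, next fire after T=188 is 195
  job_D: interval 13, next fire after T=188 is 195
  job_F: interval 14, next fire after T=188 is 196
Earliest = 195, winner (lex tiebreak) = job_A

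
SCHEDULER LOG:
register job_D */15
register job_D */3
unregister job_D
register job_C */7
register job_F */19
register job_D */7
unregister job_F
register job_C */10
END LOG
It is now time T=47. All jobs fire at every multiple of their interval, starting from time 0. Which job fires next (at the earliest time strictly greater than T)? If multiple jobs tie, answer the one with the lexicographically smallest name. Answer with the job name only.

Op 1: register job_D */15 -> active={job_D:*/15}
Op 2: register job_D */3 -> active={job_D:*/3}
Op 3: unregister job_D -> active={}
Op 4: register job_C */7 -> active={job_C:*/7}
Op 5: register job_F */19 -> active={job_C:*/7, job_F:*/19}
Op 6: register job_D */7 -> active={job_C:*/7, job_D:*/7, job_F:*/19}
Op 7: unregister job_F -> active={job_C:*/7, job_D:*/7}
Op 8: register job_C */10 -> active={job_C:*/10, job_D:*/7}
  job_C: interval 10, next fire after T=47 is 50
  job_D: interval 7, next fire after T=47 is 49
Earliest = 49, winner (lex tiebreak) = job_D

Answer: job_D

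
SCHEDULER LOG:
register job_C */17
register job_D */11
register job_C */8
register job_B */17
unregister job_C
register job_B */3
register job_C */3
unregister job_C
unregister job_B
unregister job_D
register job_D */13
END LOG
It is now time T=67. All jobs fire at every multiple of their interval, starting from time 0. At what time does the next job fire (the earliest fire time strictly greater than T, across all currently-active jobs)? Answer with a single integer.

Op 1: register job_C */17 -> active={job_C:*/17}
Op 2: register job_D */11 -> active={job_C:*/17, job_D:*/11}
Op 3: register job_C */8 -> active={job_C:*/8, job_D:*/11}
Op 4: register job_B */17 -> active={job_B:*/17, job_C:*/8, job_D:*/11}
Op 5: unregister job_C -> active={job_B:*/17, job_D:*/11}
Op 6: register job_B */3 -> active={job_B:*/3, job_D:*/11}
Op 7: register job_C */3 -> active={job_B:*/3, job_C:*/3, job_D:*/11}
Op 8: unregister job_C -> active={job_B:*/3, job_D:*/11}
Op 9: unregister job_B -> active={job_D:*/11}
Op 10: unregister job_D -> active={}
Op 11: register job_D */13 -> active={job_D:*/13}
  job_D: interval 13, next fire after T=67 is 78
Earliest fire time = 78 (job job_D)

Answer: 78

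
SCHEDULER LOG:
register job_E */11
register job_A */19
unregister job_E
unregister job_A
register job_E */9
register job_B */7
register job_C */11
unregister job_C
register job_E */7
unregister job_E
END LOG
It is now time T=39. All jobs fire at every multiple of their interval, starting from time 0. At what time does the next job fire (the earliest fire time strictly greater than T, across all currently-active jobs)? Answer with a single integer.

Op 1: register job_E */11 -> active={job_E:*/11}
Op 2: register job_A */19 -> active={job_A:*/19, job_E:*/11}
Op 3: unregister job_E -> active={job_A:*/19}
Op 4: unregister job_A -> active={}
Op 5: register job_E */9 -> active={job_E:*/9}
Op 6: register job_B */7 -> active={job_B:*/7, job_E:*/9}
Op 7: register job_C */11 -> active={job_B:*/7, job_C:*/11, job_E:*/9}
Op 8: unregister job_C -> active={job_B:*/7, job_E:*/9}
Op 9: register job_E */7 -> active={job_B:*/7, job_E:*/7}
Op 10: unregister job_E -> active={job_B:*/7}
  job_B: interval 7, next fire after T=39 is 42
Earliest fire time = 42 (job job_B)

Answer: 42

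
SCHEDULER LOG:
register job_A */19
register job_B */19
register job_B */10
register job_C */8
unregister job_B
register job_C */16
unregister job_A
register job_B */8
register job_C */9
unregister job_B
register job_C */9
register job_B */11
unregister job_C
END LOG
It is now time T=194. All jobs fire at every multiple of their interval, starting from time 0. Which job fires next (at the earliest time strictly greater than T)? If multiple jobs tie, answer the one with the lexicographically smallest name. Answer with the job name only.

Op 1: register job_A */19 -> active={job_A:*/19}
Op 2: register job_B */19 -> active={job_A:*/19, job_B:*/19}
Op 3: register job_B */10 -> active={job_A:*/19, job_B:*/10}
Op 4: register job_C */8 -> active={job_A:*/19, job_B:*/10, job_C:*/8}
Op 5: unregister job_B -> active={job_A:*/19, job_C:*/8}
Op 6: register job_C */16 -> active={job_A:*/19, job_C:*/16}
Op 7: unregister job_A -> active={job_C:*/16}
Op 8: register job_B */8 -> active={job_B:*/8, job_C:*/16}
Op 9: register job_C */9 -> active={job_B:*/8, job_C:*/9}
Op 10: unregister job_B -> active={job_C:*/9}
Op 11: register job_C */9 -> active={job_C:*/9}
Op 12: register job_B */11 -> active={job_B:*/11, job_C:*/9}
Op 13: unregister job_C -> active={job_B:*/11}
  job_B: interval 11, next fire after T=194 is 198
Earliest = 198, winner (lex tiebreak) = job_B

Answer: job_B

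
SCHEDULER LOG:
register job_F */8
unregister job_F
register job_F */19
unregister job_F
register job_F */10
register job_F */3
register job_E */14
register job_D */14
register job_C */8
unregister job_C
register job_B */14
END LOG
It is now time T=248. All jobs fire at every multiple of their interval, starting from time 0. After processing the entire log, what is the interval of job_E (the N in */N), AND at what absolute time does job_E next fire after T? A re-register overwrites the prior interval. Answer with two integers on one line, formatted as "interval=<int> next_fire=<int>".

Op 1: register job_F */8 -> active={job_F:*/8}
Op 2: unregister job_F -> active={}
Op 3: register job_F */19 -> active={job_F:*/19}
Op 4: unregister job_F -> active={}
Op 5: register job_F */10 -> active={job_F:*/10}
Op 6: register job_F */3 -> active={job_F:*/3}
Op 7: register job_E */14 -> active={job_E:*/14, job_F:*/3}
Op 8: register job_D */14 -> active={job_D:*/14, job_E:*/14, job_F:*/3}
Op 9: register job_C */8 -> active={job_C:*/8, job_D:*/14, job_E:*/14, job_F:*/3}
Op 10: unregister job_C -> active={job_D:*/14, job_E:*/14, job_F:*/3}
Op 11: register job_B */14 -> active={job_B:*/14, job_D:*/14, job_E:*/14, job_F:*/3}
Final interval of job_E = 14
Next fire of job_E after T=248: (248//14+1)*14 = 252

Answer: interval=14 next_fire=252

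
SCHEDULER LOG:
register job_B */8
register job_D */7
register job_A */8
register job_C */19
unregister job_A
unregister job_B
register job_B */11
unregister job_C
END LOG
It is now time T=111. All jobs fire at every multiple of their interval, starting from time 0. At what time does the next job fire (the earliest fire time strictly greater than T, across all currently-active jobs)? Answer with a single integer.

Answer: 112

Derivation:
Op 1: register job_B */8 -> active={job_B:*/8}
Op 2: register job_D */7 -> active={job_B:*/8, job_D:*/7}
Op 3: register job_A */8 -> active={job_A:*/8, job_B:*/8, job_D:*/7}
Op 4: register job_C */19 -> active={job_A:*/8, job_B:*/8, job_C:*/19, job_D:*/7}
Op 5: unregister job_A -> active={job_B:*/8, job_C:*/19, job_D:*/7}
Op 6: unregister job_B -> active={job_C:*/19, job_D:*/7}
Op 7: register job_B */11 -> active={job_B:*/11, job_C:*/19, job_D:*/7}
Op 8: unregister job_C -> active={job_B:*/11, job_D:*/7}
  job_B: interval 11, next fire after T=111 is 121
  job_D: interval 7, next fire after T=111 is 112
Earliest fire time = 112 (job job_D)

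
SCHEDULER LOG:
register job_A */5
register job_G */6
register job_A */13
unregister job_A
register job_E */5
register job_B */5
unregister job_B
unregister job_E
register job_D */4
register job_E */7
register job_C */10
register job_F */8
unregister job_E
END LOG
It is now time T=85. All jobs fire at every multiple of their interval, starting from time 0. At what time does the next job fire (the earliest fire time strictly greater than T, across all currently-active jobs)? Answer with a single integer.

Answer: 88

Derivation:
Op 1: register job_A */5 -> active={job_A:*/5}
Op 2: register job_G */6 -> active={job_A:*/5, job_G:*/6}
Op 3: register job_A */13 -> active={job_A:*/13, job_G:*/6}
Op 4: unregister job_A -> active={job_G:*/6}
Op 5: register job_E */5 -> active={job_E:*/5, job_G:*/6}
Op 6: register job_B */5 -> active={job_B:*/5, job_E:*/5, job_G:*/6}
Op 7: unregister job_B -> active={job_E:*/5, job_G:*/6}
Op 8: unregister job_E -> active={job_G:*/6}
Op 9: register job_D */4 -> active={job_D:*/4, job_G:*/6}
Op 10: register job_E */7 -> active={job_D:*/4, job_E:*/7, job_G:*/6}
Op 11: register job_C */10 -> active={job_C:*/10, job_D:*/4, job_E:*/7, job_G:*/6}
Op 12: register job_F */8 -> active={job_C:*/10, job_D:*/4, job_E:*/7, job_F:*/8, job_G:*/6}
Op 13: unregister job_E -> active={job_C:*/10, job_D:*/4, job_F:*/8, job_G:*/6}
  job_C: interval 10, next fire after T=85 is 90
  job_D: interval 4, next fire after T=85 is 88
  job_F: interval 8, next fire after T=85 is 88
  job_G: interval 6, next fire after T=85 is 90
Earliest fire time = 88 (job job_D)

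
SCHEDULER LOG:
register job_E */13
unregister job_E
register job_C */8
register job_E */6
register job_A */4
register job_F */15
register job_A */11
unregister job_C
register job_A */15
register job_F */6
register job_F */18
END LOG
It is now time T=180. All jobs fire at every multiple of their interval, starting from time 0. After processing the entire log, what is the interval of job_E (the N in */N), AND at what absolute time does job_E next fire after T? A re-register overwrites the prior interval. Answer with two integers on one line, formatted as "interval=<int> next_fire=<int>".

Op 1: register job_E */13 -> active={job_E:*/13}
Op 2: unregister job_E -> active={}
Op 3: register job_C */8 -> active={job_C:*/8}
Op 4: register job_E */6 -> active={job_C:*/8, job_E:*/6}
Op 5: register job_A */4 -> active={job_A:*/4, job_C:*/8, job_E:*/6}
Op 6: register job_F */15 -> active={job_A:*/4, job_C:*/8, job_E:*/6, job_F:*/15}
Op 7: register job_A */11 -> active={job_A:*/11, job_C:*/8, job_E:*/6, job_F:*/15}
Op 8: unregister job_C -> active={job_A:*/11, job_E:*/6, job_F:*/15}
Op 9: register job_A */15 -> active={job_A:*/15, job_E:*/6, job_F:*/15}
Op 10: register job_F */6 -> active={job_A:*/15, job_E:*/6, job_F:*/6}
Op 11: register job_F */18 -> active={job_A:*/15, job_E:*/6, job_F:*/18}
Final interval of job_E = 6
Next fire of job_E after T=180: (180//6+1)*6 = 186

Answer: interval=6 next_fire=186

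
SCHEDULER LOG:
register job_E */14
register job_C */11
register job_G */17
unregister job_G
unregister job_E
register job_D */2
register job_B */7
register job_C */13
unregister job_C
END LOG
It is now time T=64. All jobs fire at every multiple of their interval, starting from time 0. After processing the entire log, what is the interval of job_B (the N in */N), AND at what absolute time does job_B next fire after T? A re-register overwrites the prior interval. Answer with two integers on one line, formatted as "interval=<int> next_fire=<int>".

Answer: interval=7 next_fire=70

Derivation:
Op 1: register job_E */14 -> active={job_E:*/14}
Op 2: register job_C */11 -> active={job_C:*/11, job_E:*/14}
Op 3: register job_G */17 -> active={job_C:*/11, job_E:*/14, job_G:*/17}
Op 4: unregister job_G -> active={job_C:*/11, job_E:*/14}
Op 5: unregister job_E -> active={job_C:*/11}
Op 6: register job_D */2 -> active={job_C:*/11, job_D:*/2}
Op 7: register job_B */7 -> active={job_B:*/7, job_C:*/11, job_D:*/2}
Op 8: register job_C */13 -> active={job_B:*/7, job_C:*/13, job_D:*/2}
Op 9: unregister job_C -> active={job_B:*/7, job_D:*/2}
Final interval of job_B = 7
Next fire of job_B after T=64: (64//7+1)*7 = 70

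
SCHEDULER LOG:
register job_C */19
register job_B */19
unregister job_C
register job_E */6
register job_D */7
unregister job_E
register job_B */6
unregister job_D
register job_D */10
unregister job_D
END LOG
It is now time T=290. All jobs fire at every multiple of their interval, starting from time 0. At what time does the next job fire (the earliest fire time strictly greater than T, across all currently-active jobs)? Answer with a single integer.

Answer: 294

Derivation:
Op 1: register job_C */19 -> active={job_C:*/19}
Op 2: register job_B */19 -> active={job_B:*/19, job_C:*/19}
Op 3: unregister job_C -> active={job_B:*/19}
Op 4: register job_E */6 -> active={job_B:*/19, job_E:*/6}
Op 5: register job_D */7 -> active={job_B:*/19, job_D:*/7, job_E:*/6}
Op 6: unregister job_E -> active={job_B:*/19, job_D:*/7}
Op 7: register job_B */6 -> active={job_B:*/6, job_D:*/7}
Op 8: unregister job_D -> active={job_B:*/6}
Op 9: register job_D */10 -> active={job_B:*/6, job_D:*/10}
Op 10: unregister job_D -> active={job_B:*/6}
  job_B: interval 6, next fire after T=290 is 294
Earliest fire time = 294 (job job_B)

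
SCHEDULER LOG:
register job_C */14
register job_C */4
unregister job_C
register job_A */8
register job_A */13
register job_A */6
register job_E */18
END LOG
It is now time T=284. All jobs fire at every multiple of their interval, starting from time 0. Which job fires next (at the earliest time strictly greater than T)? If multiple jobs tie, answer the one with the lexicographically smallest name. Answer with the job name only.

Op 1: register job_C */14 -> active={job_C:*/14}
Op 2: register job_C */4 -> active={job_C:*/4}
Op 3: unregister job_C -> active={}
Op 4: register job_A */8 -> active={job_A:*/8}
Op 5: register job_A */13 -> active={job_A:*/13}
Op 6: register job_A */6 -> active={job_A:*/6}
Op 7: register job_E */18 -> active={job_A:*/6, job_E:*/18}
  job_A: interval 6, next fire after T=284 is 288
  job_E: interval 18, next fire after T=284 is 288
Earliest = 288, winner (lex tiebreak) = job_A

Answer: job_A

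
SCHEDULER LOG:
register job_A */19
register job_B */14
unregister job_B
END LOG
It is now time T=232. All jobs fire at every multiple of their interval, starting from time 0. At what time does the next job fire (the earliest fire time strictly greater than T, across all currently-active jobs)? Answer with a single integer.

Answer: 247

Derivation:
Op 1: register job_A */19 -> active={job_A:*/19}
Op 2: register job_B */14 -> active={job_A:*/19, job_B:*/14}
Op 3: unregister job_B -> active={job_A:*/19}
  job_A: interval 19, next fire after T=232 is 247
Earliest fire time = 247 (job job_A)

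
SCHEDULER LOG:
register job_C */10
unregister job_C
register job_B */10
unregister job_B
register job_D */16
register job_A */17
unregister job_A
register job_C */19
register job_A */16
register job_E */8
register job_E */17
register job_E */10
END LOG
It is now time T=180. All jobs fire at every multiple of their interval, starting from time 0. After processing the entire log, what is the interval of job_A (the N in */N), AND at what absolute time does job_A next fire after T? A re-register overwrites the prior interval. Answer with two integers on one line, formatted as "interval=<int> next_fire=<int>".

Answer: interval=16 next_fire=192

Derivation:
Op 1: register job_C */10 -> active={job_C:*/10}
Op 2: unregister job_C -> active={}
Op 3: register job_B */10 -> active={job_B:*/10}
Op 4: unregister job_B -> active={}
Op 5: register job_D */16 -> active={job_D:*/16}
Op 6: register job_A */17 -> active={job_A:*/17, job_D:*/16}
Op 7: unregister job_A -> active={job_D:*/16}
Op 8: register job_C */19 -> active={job_C:*/19, job_D:*/16}
Op 9: register job_A */16 -> active={job_A:*/16, job_C:*/19, job_D:*/16}
Op 10: register job_E */8 -> active={job_A:*/16, job_C:*/19, job_D:*/16, job_E:*/8}
Op 11: register job_E */17 -> active={job_A:*/16, job_C:*/19, job_D:*/16, job_E:*/17}
Op 12: register job_E */10 -> active={job_A:*/16, job_C:*/19, job_D:*/16, job_E:*/10}
Final interval of job_A = 16
Next fire of job_A after T=180: (180//16+1)*16 = 192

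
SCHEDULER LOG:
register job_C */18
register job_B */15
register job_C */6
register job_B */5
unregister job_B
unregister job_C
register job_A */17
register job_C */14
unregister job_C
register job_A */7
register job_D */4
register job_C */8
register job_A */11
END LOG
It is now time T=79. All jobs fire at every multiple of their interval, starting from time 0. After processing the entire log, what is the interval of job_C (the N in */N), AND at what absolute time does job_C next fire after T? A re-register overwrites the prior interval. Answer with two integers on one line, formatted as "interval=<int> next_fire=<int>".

Answer: interval=8 next_fire=80

Derivation:
Op 1: register job_C */18 -> active={job_C:*/18}
Op 2: register job_B */15 -> active={job_B:*/15, job_C:*/18}
Op 3: register job_C */6 -> active={job_B:*/15, job_C:*/6}
Op 4: register job_B */5 -> active={job_B:*/5, job_C:*/6}
Op 5: unregister job_B -> active={job_C:*/6}
Op 6: unregister job_C -> active={}
Op 7: register job_A */17 -> active={job_A:*/17}
Op 8: register job_C */14 -> active={job_A:*/17, job_C:*/14}
Op 9: unregister job_C -> active={job_A:*/17}
Op 10: register job_A */7 -> active={job_A:*/7}
Op 11: register job_D */4 -> active={job_A:*/7, job_D:*/4}
Op 12: register job_C */8 -> active={job_A:*/7, job_C:*/8, job_D:*/4}
Op 13: register job_A */11 -> active={job_A:*/11, job_C:*/8, job_D:*/4}
Final interval of job_C = 8
Next fire of job_C after T=79: (79//8+1)*8 = 80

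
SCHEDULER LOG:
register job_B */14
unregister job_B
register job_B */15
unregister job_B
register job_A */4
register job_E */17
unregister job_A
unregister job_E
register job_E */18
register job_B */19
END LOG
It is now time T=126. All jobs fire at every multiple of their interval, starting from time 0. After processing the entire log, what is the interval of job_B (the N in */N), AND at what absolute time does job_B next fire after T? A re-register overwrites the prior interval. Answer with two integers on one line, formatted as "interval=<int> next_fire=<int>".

Op 1: register job_B */14 -> active={job_B:*/14}
Op 2: unregister job_B -> active={}
Op 3: register job_B */15 -> active={job_B:*/15}
Op 4: unregister job_B -> active={}
Op 5: register job_A */4 -> active={job_A:*/4}
Op 6: register job_E */17 -> active={job_A:*/4, job_E:*/17}
Op 7: unregister job_A -> active={job_E:*/17}
Op 8: unregister job_E -> active={}
Op 9: register job_E */18 -> active={job_E:*/18}
Op 10: register job_B */19 -> active={job_B:*/19, job_E:*/18}
Final interval of job_B = 19
Next fire of job_B after T=126: (126//19+1)*19 = 133

Answer: interval=19 next_fire=133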